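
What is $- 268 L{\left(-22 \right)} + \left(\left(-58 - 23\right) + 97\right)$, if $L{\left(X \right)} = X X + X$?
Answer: $-123800$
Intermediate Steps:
$L{\left(X \right)} = X + X^{2}$ ($L{\left(X \right)} = X^{2} + X = X + X^{2}$)
$- 268 L{\left(-22 \right)} + \left(\left(-58 - 23\right) + 97\right) = - 268 \left(- 22 \left(1 - 22\right)\right) + \left(\left(-58 - 23\right) + 97\right) = - 268 \left(\left(-22\right) \left(-21\right)\right) + \left(-81 + 97\right) = \left(-268\right) 462 + 16 = -123816 + 16 = -123800$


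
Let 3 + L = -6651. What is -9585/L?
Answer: 3195/2218 ≈ 1.4405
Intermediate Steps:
L = -6654 (L = -3 - 6651 = -6654)
-9585/L = -9585/(-6654) = -9585*(-1/6654) = 3195/2218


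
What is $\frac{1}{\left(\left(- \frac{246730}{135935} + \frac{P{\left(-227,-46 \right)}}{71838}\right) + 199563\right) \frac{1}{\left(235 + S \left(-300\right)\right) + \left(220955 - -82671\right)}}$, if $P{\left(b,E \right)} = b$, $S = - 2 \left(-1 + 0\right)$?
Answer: $\frac{592286839501266}{389754903019081} \approx 1.5196$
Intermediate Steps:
$S = 2$ ($S = \left(-2\right) \left(-1\right) = 2$)
$\frac{1}{\left(\left(- \frac{246730}{135935} + \frac{P{\left(-227,-46 \right)}}{71838}\right) + 199563\right) \frac{1}{\left(235 + S \left(-300\right)\right) + \left(220955 - -82671\right)}} = \frac{1}{\left(\left(- \frac{246730}{135935} - \frac{227}{71838}\right) + 199563\right) \frac{1}{\left(235 + 2 \left(-300\right)\right) + \left(220955 - -82671\right)}} = \frac{1}{\left(\left(\left(-246730\right) \frac{1}{135935} - \frac{227}{71838}\right) + 199563\right) \frac{1}{\left(235 - 600\right) + \left(220955 + 82671\right)}} = \frac{1}{\left(\left(- \frac{49346}{27187} - \frac{227}{71838}\right) + 199563\right) \frac{1}{-365 + 303626}} = \frac{1}{\left(- \frac{3551089397}{1953059706} + 199563\right) \frac{1}{303261}} = \frac{1}{\frac{389754903019081}{1953059706} \cdot \frac{1}{303261}} = \frac{1}{\frac{389754903019081}{592286839501266}} = \frac{592286839501266}{389754903019081}$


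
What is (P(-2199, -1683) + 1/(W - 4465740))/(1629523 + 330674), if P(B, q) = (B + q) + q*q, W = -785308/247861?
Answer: 3130938607068137075/2169709848260867256 ≈ 1.4430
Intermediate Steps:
W = -785308/247861 (W = -785308*1/247861 = -785308/247861 ≈ -3.1683)
P(B, q) = B + q + q² (P(B, q) = (B + q) + q² = B + q + q²)
(P(-2199, -1683) + 1/(W - 4465740))/(1629523 + 330674) = ((-2199 - 1683 + (-1683)²) + 1/(-785308/247861 - 4465740))/(1629523 + 330674) = ((-2199 - 1683 + 2832489) + 1/(-1106883567448/247861))/1960197 = (2828607 - 247861/1106883567448)*(1/1960197) = (3130938607068137075/1106883567448)*(1/1960197) = 3130938607068137075/2169709848260867256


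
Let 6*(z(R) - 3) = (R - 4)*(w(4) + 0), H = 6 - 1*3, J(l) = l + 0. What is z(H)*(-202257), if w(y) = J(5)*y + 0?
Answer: 67419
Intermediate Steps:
J(l) = l
w(y) = 5*y (w(y) = 5*y + 0 = 5*y)
H = 3 (H = 6 - 3 = 3)
z(R) = -31/3 + 10*R/3 (z(R) = 3 + ((R - 4)*(5*4 + 0))/6 = 3 + ((-4 + R)*(20 + 0))/6 = 3 + ((-4 + R)*20)/6 = 3 + (-80 + 20*R)/6 = 3 + (-40/3 + 10*R/3) = -31/3 + 10*R/3)
z(H)*(-202257) = (-31/3 + (10/3)*3)*(-202257) = (-31/3 + 10)*(-202257) = -1/3*(-202257) = 67419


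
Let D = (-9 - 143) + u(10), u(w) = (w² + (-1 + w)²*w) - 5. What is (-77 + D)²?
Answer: 456976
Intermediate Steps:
u(w) = -5 + w² + w*(-1 + w)² (u(w) = (w² + w*(-1 + w)²) - 5 = -5 + w² + w*(-1 + w)²)
D = 753 (D = (-9 - 143) + (-5 + 10 + 10³ - 1*10²) = -152 + (-5 + 10 + 1000 - 1*100) = -152 + (-5 + 10 + 1000 - 100) = -152 + 905 = 753)
(-77 + D)² = (-77 + 753)² = 676² = 456976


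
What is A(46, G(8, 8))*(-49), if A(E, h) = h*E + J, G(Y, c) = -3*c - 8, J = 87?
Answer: 67865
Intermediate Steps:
G(Y, c) = -8 - 3*c
A(E, h) = 87 + E*h (A(E, h) = h*E + 87 = E*h + 87 = 87 + E*h)
A(46, G(8, 8))*(-49) = (87 + 46*(-8 - 3*8))*(-49) = (87 + 46*(-8 - 24))*(-49) = (87 + 46*(-32))*(-49) = (87 - 1472)*(-49) = -1385*(-49) = 67865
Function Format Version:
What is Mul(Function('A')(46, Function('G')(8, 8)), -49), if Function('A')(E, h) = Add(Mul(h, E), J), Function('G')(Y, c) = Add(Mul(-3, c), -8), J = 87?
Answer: 67865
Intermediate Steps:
Function('G')(Y, c) = Add(-8, Mul(-3, c))
Function('A')(E, h) = Add(87, Mul(E, h)) (Function('A')(E, h) = Add(Mul(h, E), 87) = Add(Mul(E, h), 87) = Add(87, Mul(E, h)))
Mul(Function('A')(46, Function('G')(8, 8)), -49) = Mul(Add(87, Mul(46, Add(-8, Mul(-3, 8)))), -49) = Mul(Add(87, Mul(46, Add(-8, -24))), -49) = Mul(Add(87, Mul(46, -32)), -49) = Mul(Add(87, -1472), -49) = Mul(-1385, -49) = 67865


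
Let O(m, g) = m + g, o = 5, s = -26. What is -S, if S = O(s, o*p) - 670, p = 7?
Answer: 661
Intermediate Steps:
O(m, g) = g + m
S = -661 (S = (5*7 - 26) - 670 = (35 - 26) - 670 = 9 - 670 = -661)
-S = -1*(-661) = 661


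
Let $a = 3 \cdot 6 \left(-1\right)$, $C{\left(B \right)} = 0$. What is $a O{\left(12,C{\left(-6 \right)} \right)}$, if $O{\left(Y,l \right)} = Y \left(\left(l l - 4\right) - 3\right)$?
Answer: $1512$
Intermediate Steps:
$O{\left(Y,l \right)} = Y \left(-7 + l^{2}\right)$ ($O{\left(Y,l \right)} = Y \left(\left(l^{2} - 4\right) - 3\right) = Y \left(\left(-4 + l^{2}\right) - 3\right) = Y \left(-7 + l^{2}\right)$)
$a = -18$ ($a = 18 \left(-1\right) = -18$)
$a O{\left(12,C{\left(-6 \right)} \right)} = - 18 \cdot 12 \left(-7 + 0^{2}\right) = - 18 \cdot 12 \left(-7 + 0\right) = - 18 \cdot 12 \left(-7\right) = \left(-18\right) \left(-84\right) = 1512$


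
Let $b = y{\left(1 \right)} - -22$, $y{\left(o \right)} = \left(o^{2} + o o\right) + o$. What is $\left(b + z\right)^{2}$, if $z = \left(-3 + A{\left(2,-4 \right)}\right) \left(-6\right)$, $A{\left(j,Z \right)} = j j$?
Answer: $361$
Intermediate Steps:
$A{\left(j,Z \right)} = j^{2}$
$y{\left(o \right)} = o + 2 o^{2}$ ($y{\left(o \right)} = \left(o^{2} + o^{2}\right) + o = 2 o^{2} + o = o + 2 o^{2}$)
$z = -6$ ($z = \left(-3 + 2^{2}\right) \left(-6\right) = \left(-3 + 4\right) \left(-6\right) = 1 \left(-6\right) = -6$)
$b = 25$ ($b = 1 \left(1 + 2 \cdot 1\right) - -22 = 1 \left(1 + 2\right) + 22 = 1 \cdot 3 + 22 = 3 + 22 = 25$)
$\left(b + z\right)^{2} = \left(25 - 6\right)^{2} = 19^{2} = 361$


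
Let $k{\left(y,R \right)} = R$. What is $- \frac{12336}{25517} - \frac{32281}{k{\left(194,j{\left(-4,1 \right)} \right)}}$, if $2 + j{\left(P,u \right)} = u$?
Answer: $\frac{823701941}{25517} \approx 32281.0$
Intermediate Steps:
$j{\left(P,u \right)} = -2 + u$
$- \frac{12336}{25517} - \frac{32281}{k{\left(194,j{\left(-4,1 \right)} \right)}} = - \frac{12336}{25517} - \frac{32281}{-2 + 1} = \left(-12336\right) \frac{1}{25517} - \frac{32281}{-1} = - \frac{12336}{25517} - -32281 = - \frac{12336}{25517} + 32281 = \frac{823701941}{25517}$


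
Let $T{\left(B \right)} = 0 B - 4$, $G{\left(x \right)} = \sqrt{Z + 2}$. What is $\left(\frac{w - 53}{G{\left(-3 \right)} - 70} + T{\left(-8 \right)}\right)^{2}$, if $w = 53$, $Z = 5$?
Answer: $16$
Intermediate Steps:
$G{\left(x \right)} = \sqrt{7}$ ($G{\left(x \right)} = \sqrt{5 + 2} = \sqrt{7}$)
$T{\left(B \right)} = -4$ ($T{\left(B \right)} = 0 - 4 = -4$)
$\left(\frac{w - 53}{G{\left(-3 \right)} - 70} + T{\left(-8 \right)}\right)^{2} = \left(\frac{53 - 53}{\sqrt{7} - 70} - 4\right)^{2} = \left(\frac{0}{-70 + \sqrt{7}} - 4\right)^{2} = \left(0 - 4\right)^{2} = \left(-4\right)^{2} = 16$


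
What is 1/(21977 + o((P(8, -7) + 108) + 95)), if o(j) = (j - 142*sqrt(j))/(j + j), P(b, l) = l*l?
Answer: 2769165/60859321267 + 213*sqrt(7)/60859321267 ≈ 4.5510e-5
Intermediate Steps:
P(b, l) = l**2
o(j) = (j - 142*sqrt(j))/(2*j) (o(j) = (j - 142*sqrt(j))/((2*j)) = (j - 142*sqrt(j))*(1/(2*j)) = (j - 142*sqrt(j))/(2*j))
1/(21977 + o((P(8, -7) + 108) + 95)) = 1/(21977 + (1/2 - 71/sqrt(((-7)**2 + 108) + 95))) = 1/(21977 + (1/2 - 71/sqrt((49 + 108) + 95))) = 1/(21977 + (1/2 - 71/sqrt(157 + 95))) = 1/(21977 + (1/2 - 71*sqrt(7)/42)) = 1/(43955/2 - 71*sqrt(7)/42)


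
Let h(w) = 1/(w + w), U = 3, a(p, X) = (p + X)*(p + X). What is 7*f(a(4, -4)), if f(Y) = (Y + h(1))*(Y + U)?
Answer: 21/2 ≈ 10.500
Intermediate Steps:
a(p, X) = (X + p)² (a(p, X) = (X + p)*(X + p) = (X + p)²)
h(w) = 1/(2*w)
f(Y) = (½ + Y)*(3 + Y) (f(Y) = (Y + (½)/1)*(Y + 3) = (Y + (½)*1)*(3 + Y) = (Y + ½)*(3 + Y) = (½ + Y)*(3 + Y))
7*f(a(4, -4)) = 7*(3/2 + ((-4 + 4)²)² + 7*(-4 + 4)²/2) = 7*(3/2 + (0²)² + (7/2)*0²) = 7*(3/2 + 0² + (7/2)*0) = 7*(3/2 + 0 + 0) = 7*(3/2) = 21/2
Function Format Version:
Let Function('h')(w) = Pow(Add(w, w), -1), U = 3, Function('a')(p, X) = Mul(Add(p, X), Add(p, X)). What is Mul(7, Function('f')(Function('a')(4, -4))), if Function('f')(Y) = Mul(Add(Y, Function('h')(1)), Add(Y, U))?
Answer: Rational(21, 2) ≈ 10.500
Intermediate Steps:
Function('a')(p, X) = Pow(Add(X, p), 2) (Function('a')(p, X) = Mul(Add(X, p), Add(X, p)) = Pow(Add(X, p), 2))
Function('h')(w) = Mul(Rational(1, 2), Pow(w, -1)) (Function('h')(w) = Pow(Mul(2, w), -1) = Mul(Rational(1, 2), Pow(w, -1)))
Function('f')(Y) = Mul(Add(Rational(1, 2), Y), Add(3, Y)) (Function('f')(Y) = Mul(Add(Y, Mul(Rational(1, 2), Pow(1, -1))), Add(Y, 3)) = Mul(Add(Y, Mul(Rational(1, 2), 1)), Add(3, Y)) = Mul(Add(Y, Rational(1, 2)), Add(3, Y)) = Mul(Add(Rational(1, 2), Y), Add(3, Y)))
Mul(7, Function('f')(Function('a')(4, -4))) = Mul(7, Add(Rational(3, 2), Pow(Pow(Add(-4, 4), 2), 2), Mul(Rational(7, 2), Pow(Add(-4, 4), 2)))) = Mul(7, Add(Rational(3, 2), Pow(Pow(0, 2), 2), Mul(Rational(7, 2), Pow(0, 2)))) = Mul(7, Add(Rational(3, 2), Pow(0, 2), Mul(Rational(7, 2), 0))) = Mul(7, Add(Rational(3, 2), 0, 0)) = Mul(7, Rational(3, 2)) = Rational(21, 2)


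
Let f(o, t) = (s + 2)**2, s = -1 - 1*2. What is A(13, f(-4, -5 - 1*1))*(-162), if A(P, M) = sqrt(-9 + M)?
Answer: -324*I*sqrt(2) ≈ -458.21*I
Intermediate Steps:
s = -3 (s = -1 - 2 = -3)
f(o, t) = 1 (f(o, t) = (-3 + 2)**2 = (-1)**2 = 1)
A(13, f(-4, -5 - 1*1))*(-162) = sqrt(-9 + 1)*(-162) = sqrt(-8)*(-162) = (2*I*sqrt(2))*(-162) = -324*I*sqrt(2)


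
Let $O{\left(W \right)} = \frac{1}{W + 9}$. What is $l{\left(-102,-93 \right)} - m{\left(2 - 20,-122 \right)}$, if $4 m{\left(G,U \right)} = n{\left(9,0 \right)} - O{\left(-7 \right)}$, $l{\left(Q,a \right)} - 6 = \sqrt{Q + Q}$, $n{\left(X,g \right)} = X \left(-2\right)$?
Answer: $\frac{85}{8} + 2 i \sqrt{51} \approx 10.625 + 14.283 i$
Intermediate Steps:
$n{\left(X,g \right)} = - 2 X$
$O{\left(W \right)} = \frac{1}{9 + W}$
$l{\left(Q,a \right)} = 6 + \sqrt{2} \sqrt{Q}$ ($l{\left(Q,a \right)} = 6 + \sqrt{Q + Q} = 6 + \sqrt{2 Q} = 6 + \sqrt{2} \sqrt{Q}$)
$m{\left(G,U \right)} = - \frac{37}{8}$ ($m{\left(G,U \right)} = \frac{\left(-2\right) 9 - \frac{1}{9 - 7}}{4} = \frac{-18 - \frac{1}{2}}{4} = \frac{1}{4} \left(- \frac{37}{2}\right) = - \frac{37}{8}$)
$l{\left(-102,-93 \right)} - m{\left(2 - 20,-122 \right)} = \left(6 + \sqrt{2} \sqrt{-102}\right) - - \frac{37}{8} = \left(6 + \sqrt{2} i \sqrt{102}\right) + \frac{37}{8} = \left(6 + 2 i \sqrt{51}\right) + \frac{37}{8} = \frac{85}{8} + 2 i \sqrt{51}$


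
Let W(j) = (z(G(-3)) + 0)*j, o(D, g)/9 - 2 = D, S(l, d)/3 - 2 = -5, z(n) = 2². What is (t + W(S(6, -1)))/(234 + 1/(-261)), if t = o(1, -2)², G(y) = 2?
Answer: 180873/61073 ≈ 2.9616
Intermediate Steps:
z(n) = 4
S(l, d) = -9 (S(l, d) = 6 + 3*(-5) = 6 - 15 = -9)
o(D, g) = 18 + 9*D
W(j) = 4*j (W(j) = (4 + 0)*j = 4*j)
t = 729 (t = (18 + 9*1)² = (18 + 9)² = 27² = 729)
(t + W(S(6, -1)))/(234 + 1/(-261)) = (729 + 4*(-9))/(234 + 1/(-261)) = (729 - 36)/(234 - 1/261) = 693/(61073/261) = 693*(261/61073) = 180873/61073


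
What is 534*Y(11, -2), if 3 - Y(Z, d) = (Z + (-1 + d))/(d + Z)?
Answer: 3382/3 ≈ 1127.3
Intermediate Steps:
Y(Z, d) = 3 - (-1 + Z + d)/(Z + d) (Y(Z, d) = 3 - (Z + (-1 + d))/(d + Z) = 3 - (-1 + Z + d)/(Z + d))
534*Y(11, -2) = 534*((1 + 2*11 + 2*(-2))/(11 - 2)) = 534*((1 + 22 - 4)/9) = 534*((1/9)*19) = 534*(19/9) = 3382/3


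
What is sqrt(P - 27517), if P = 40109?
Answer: 4*sqrt(787) ≈ 112.21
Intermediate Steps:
sqrt(P - 27517) = sqrt(40109 - 27517) = sqrt(12592) = 4*sqrt(787)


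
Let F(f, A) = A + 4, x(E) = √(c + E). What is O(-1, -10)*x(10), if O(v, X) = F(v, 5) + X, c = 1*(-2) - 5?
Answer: -√3 ≈ -1.7320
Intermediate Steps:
c = -7 (c = -2 - 5 = -7)
x(E) = √(-7 + E)
F(f, A) = 4 + A
O(v, X) = 9 + X (O(v, X) = (4 + 5) + X = 9 + X)
O(-1, -10)*x(10) = (9 - 10)*√(-7 + 10) = -√3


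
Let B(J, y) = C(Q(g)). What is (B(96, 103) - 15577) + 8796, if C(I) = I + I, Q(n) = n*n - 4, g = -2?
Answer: -6781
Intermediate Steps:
Q(n) = -4 + n² (Q(n) = n² - 4 = -4 + n²)
C(I) = 2*I
B(J, y) = 0 (B(J, y) = 2*(-4 + (-2)²) = 2*(-4 + 4) = 2*0 = 0)
(B(96, 103) - 15577) + 8796 = (0 - 15577) + 8796 = -15577 + 8796 = -6781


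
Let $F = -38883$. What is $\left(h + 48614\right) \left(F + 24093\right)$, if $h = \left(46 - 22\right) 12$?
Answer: $-723260580$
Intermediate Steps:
$h = 288$ ($h = 24 \cdot 12 = 288$)
$\left(h + 48614\right) \left(F + 24093\right) = \left(288 + 48614\right) \left(-38883 + 24093\right) = 48902 \left(-14790\right) = -723260580$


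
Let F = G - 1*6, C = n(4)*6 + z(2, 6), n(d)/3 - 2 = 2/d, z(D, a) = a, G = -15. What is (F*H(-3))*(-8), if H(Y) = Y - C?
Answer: -9072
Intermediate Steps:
n(d) = 6 + 6/d (n(d) = 6 + 3*(2/d) = 6 + 6/d)
C = 51 (C = (6 + 6/4)*6 + 6 = (6 + 6*(1/4))*6 + 6 = (6 + 3/2)*6 + 6 = (15/2)*6 + 6 = 45 + 6 = 51)
H(Y) = -51 + Y (H(Y) = Y - 1*51 = Y - 51 = -51 + Y)
F = -21 (F = -15 - 1*6 = -15 - 6 = -21)
(F*H(-3))*(-8) = -21*(-51 - 3)*(-8) = -21*(-54)*(-8) = 1134*(-8) = -9072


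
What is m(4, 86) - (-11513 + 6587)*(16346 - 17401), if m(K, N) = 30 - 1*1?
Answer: -5196901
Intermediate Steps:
m(K, N) = 29 (m(K, N) = 30 - 1 = 29)
m(4, 86) - (-11513 + 6587)*(16346 - 17401) = 29 - (-11513 + 6587)*(16346 - 17401) = 29 - (-4926)*(-1055) = 29 - 1*5196930 = 29 - 5196930 = -5196901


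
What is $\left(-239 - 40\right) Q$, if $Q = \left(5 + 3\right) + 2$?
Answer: $-2790$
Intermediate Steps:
$Q = 10$ ($Q = 8 + 2 = 10$)
$\left(-239 - 40\right) Q = \left(-239 - 40\right) 10 = \left(-279\right) 10 = -2790$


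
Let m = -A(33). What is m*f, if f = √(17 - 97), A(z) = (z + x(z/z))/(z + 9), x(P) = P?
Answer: -68*I*√5/21 ≈ -7.2406*I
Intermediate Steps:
A(z) = (1 + z)/(9 + z) (A(z) = (z + z/z)/(z + 9) = (z + 1)/(9 + z) = (1 + z)/(9 + z))
m = -17/21 (m = -(1 + 33)/(9 + 33) = -34/42 = -1*17/21 = -17/21 ≈ -0.80952)
f = 4*I*√5 (f = √(-80) = 4*I*√5 ≈ 8.9443*I)
m*f = -68*I*√5/21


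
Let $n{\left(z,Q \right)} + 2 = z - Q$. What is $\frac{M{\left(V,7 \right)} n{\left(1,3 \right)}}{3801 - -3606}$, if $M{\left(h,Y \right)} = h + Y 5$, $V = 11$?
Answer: $- \frac{184}{7407} \approx -0.024841$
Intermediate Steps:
$n{\left(z,Q \right)} = -2 + z - Q$ ($n{\left(z,Q \right)} = -2 - \left(Q - z\right) = -2 + z - Q$)
$M{\left(h,Y \right)} = h + 5 Y$
$\frac{M{\left(V,7 \right)} n{\left(1,3 \right)}}{3801 - -3606} = \frac{\left(11 + 5 \cdot 7\right) \left(-2 + 1 - 3\right)}{3801 - -3606} = \frac{\left(11 + 35\right) \left(-2 + 1 - 3\right)}{3801 + 3606} = \frac{46 \left(-4\right)}{7407} = \left(-184\right) \frac{1}{7407} = - \frac{184}{7407}$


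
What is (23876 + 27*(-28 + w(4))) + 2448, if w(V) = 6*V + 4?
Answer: 26324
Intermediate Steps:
w(V) = 4 + 6*V
(23876 + 27*(-28 + w(4))) + 2448 = (23876 + 27*(-28 + (4 + 6*4))) + 2448 = (23876 + 27*(-28 + (4 + 24))) + 2448 = (23876 + 27*(-28 + 28)) + 2448 = (23876 + 27*0) + 2448 = (23876 + 0) + 2448 = 23876 + 2448 = 26324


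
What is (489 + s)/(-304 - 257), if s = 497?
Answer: -58/33 ≈ -1.7576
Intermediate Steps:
(489 + s)/(-304 - 257) = (489 + 497)/(-304 - 257) = 986/(-561) = 986*(-1/561) = -58/33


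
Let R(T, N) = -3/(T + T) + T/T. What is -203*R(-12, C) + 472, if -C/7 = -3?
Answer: 1949/8 ≈ 243.63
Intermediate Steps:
C = 21 (C = -7*(-3) = 21)
R(T, N) = 1 - 3/(2*T) (R(T, N) = -3*1/(2*T) + 1 = -3/(2*T) + 1 = 1 - 3/(2*T))
-203*R(-12, C) + 472 = -203*(-3/2 - 12)/(-12) + 472 = -(-203)*(-27)/(12*2) + 472 = -203*9/8 + 472 = -1827/8 + 472 = 1949/8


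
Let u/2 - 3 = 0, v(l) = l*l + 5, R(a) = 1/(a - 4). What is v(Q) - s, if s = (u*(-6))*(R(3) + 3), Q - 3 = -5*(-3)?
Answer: 401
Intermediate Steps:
R(a) = 1/(-4 + a)
Q = 18 (Q = 3 - 5*(-3) = 3 + 15 = 18)
v(l) = 5 + l² (v(l) = l² + 5 = 5 + l²)
u = 6 (u = 6 + 2*0 = 6 + 0 = 6)
s = -72 (s = (6*(-6))*(1/(-4 + 3) + 3) = -36*(1/(-1) + 3) = -36*(-1 + 3) = -36*2 = -72)
v(Q) - s = (5 + 18²) - 1*(-72) = (5 + 324) + 72 = 329 + 72 = 401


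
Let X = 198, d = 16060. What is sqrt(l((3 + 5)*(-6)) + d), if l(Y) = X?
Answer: sqrt(16258) ≈ 127.51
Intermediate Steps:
l(Y) = 198
sqrt(l((3 + 5)*(-6)) + d) = sqrt(198 + 16060) = sqrt(16258)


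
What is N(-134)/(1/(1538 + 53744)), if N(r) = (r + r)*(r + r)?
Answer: 3970574368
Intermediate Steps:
N(r) = 4*r² (N(r) = (2*r)*(2*r) = 4*r²)
N(-134)/(1/(1538 + 53744)) = (4*(-134)²)/(1/(1538 + 53744)) = (4*17956)/(1/55282) = 71824/(1/55282) = 71824*55282 = 3970574368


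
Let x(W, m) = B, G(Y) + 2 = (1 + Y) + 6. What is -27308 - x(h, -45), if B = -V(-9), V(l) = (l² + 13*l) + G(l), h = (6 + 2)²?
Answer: -27348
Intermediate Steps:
h = 64 (h = 8² = 64)
G(Y) = 5 + Y (G(Y) = -2 + ((1 + Y) + 6) = -2 + (7 + Y) = 5 + Y)
V(l) = 5 + l² + 14*l (V(l) = (l² + 13*l) + (5 + l) = 5 + l² + 14*l)
B = 40 (B = -(5 + (-9)² + 14*(-9)) = -(5 + 81 - 126) = -1*(-40) = 40)
x(W, m) = 40
-27308 - x(h, -45) = -27308 - 1*40 = -27308 - 40 = -27348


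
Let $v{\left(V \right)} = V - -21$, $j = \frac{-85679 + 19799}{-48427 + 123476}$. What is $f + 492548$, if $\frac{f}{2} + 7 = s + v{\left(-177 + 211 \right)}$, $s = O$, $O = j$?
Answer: $\frac{36972307796}{75049} \approx 4.9264 \cdot 10^{5}$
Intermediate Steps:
$j = - \frac{65880}{75049} \approx -0.87783$
$v{\left(V \right)} = 21 + V$ ($v{\left(V \right)} = V + 21 = 21 + V$)
$O = - \frac{65880}{75049} \approx -0.87783$
$s = - \frac{65880}{75049} \approx -0.87783$
$f = \frac{7072944}{75049}$ ($f = -14 + 2 \left(- \frac{65880}{75049} + \left(21 + \left(-177 + 211\right)\right)\right) = -14 + 2 \left(- \frac{65880}{75049} + \left(21 + 34\right)\right) = -14 + 2 \left(- \frac{65880}{75049} + 55\right) = -14 + 2 \cdot \frac{4061815}{75049} = -14 + \frac{8123630}{75049} = \frac{7072944}{75049} \approx 94.244$)
$f + 492548 = \frac{7072944}{75049} + 492548 = \frac{36972307796}{75049}$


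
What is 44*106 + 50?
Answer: 4714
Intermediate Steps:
44*106 + 50 = 4664 + 50 = 4714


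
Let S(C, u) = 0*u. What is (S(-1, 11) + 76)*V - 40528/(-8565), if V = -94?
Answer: -61147832/8565 ≈ -7139.3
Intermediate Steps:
S(C, u) = 0
(S(-1, 11) + 76)*V - 40528/(-8565) = (0 + 76)*(-94) - 40528/(-8565) = 76*(-94) - 40528*(-1)/8565 = -7144 - 1*(-40528/8565) = -7144 + 40528/8565 = -61147832/8565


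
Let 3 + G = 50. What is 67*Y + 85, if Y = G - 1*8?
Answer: 2698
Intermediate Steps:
G = 47 (G = -3 + 50 = 47)
Y = 39 (Y = 47 - 1*8 = 47 - 8 = 39)
67*Y + 85 = 67*39 + 85 = 2613 + 85 = 2698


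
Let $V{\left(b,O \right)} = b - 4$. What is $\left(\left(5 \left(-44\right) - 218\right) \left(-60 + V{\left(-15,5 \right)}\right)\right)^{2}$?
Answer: $1197298404$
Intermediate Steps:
$V{\left(b,O \right)} = -4 + b$
$\left(\left(5 \left(-44\right) - 218\right) \left(-60 + V{\left(-15,5 \right)}\right)\right)^{2} = \left(\left(5 \left(-44\right) - 218\right) \left(-60 - 19\right)\right)^{2} = \left(\left(-220 - 218\right) \left(-60 - 19\right)\right)^{2} = \left(\left(-438\right) \left(-79\right)\right)^{2} = 34602^{2} = 1197298404$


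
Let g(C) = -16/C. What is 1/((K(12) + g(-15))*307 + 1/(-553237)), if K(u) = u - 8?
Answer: 8298555/12908125669 ≈ 0.00064289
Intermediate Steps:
K(u) = -8 + u
1/((K(12) + g(-15))*307 + 1/(-553237)) = 1/(((-8 + 12) - 16/(-15))*307 + 1/(-553237)) = 1/((4 - 16*(-1/15))*307 - 1/553237) = 1/((4 + 16/15)*307 - 1/553237) = 1/((76/15)*307 - 1/553237) = 1/(23332/15 - 1/553237) = 1/(12908125669/8298555) = 8298555/12908125669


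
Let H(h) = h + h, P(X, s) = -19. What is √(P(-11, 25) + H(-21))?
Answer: I*√61 ≈ 7.8102*I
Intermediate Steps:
H(h) = 2*h
√(P(-11, 25) + H(-21)) = √(-19 + 2*(-21)) = √(-19 - 42) = √(-61) = I*√61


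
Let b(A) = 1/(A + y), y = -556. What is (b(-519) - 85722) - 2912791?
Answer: -3223401476/1075 ≈ -2.9985e+6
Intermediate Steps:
b(A) = 1/(-556 + A) (b(A) = 1/(A - 556) = 1/(-556 + A))
(b(-519) - 85722) - 2912791 = (1/(-556 - 519) - 85722) - 2912791 = (1/(-1075) - 85722) - 2912791 = (-1/1075 - 85722) - 2912791 = -92151151/1075 - 2912791 = -3223401476/1075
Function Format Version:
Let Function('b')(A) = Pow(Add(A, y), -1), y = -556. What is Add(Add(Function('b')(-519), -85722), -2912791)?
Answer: Rational(-3223401476, 1075) ≈ -2.9985e+6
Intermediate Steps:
Function('b')(A) = Pow(Add(-556, A), -1) (Function('b')(A) = Pow(Add(A, -556), -1) = Pow(Add(-556, A), -1))
Add(Add(Function('b')(-519), -85722), -2912791) = Add(Add(Pow(Add(-556, -519), -1), -85722), -2912791) = Add(Add(Pow(-1075, -1), -85722), -2912791) = Add(Add(Rational(-1, 1075), -85722), -2912791) = Add(Rational(-92151151, 1075), -2912791) = Rational(-3223401476, 1075)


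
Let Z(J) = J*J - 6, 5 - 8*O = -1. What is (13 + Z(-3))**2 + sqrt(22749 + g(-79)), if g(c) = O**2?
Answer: 256 + sqrt(363993)/4 ≈ 406.83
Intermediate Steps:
O = 3/4 (O = 5/8 - 1/8*(-1) = 5/8 + 1/8 = 3/4 ≈ 0.75000)
g(c) = 9/16 (g(c) = (3/4)**2 = 9/16)
Z(J) = -6 + J**2 (Z(J) = J**2 - 6 = -6 + J**2)
(13 + Z(-3))**2 + sqrt(22749 + g(-79)) = (13 + (-6 + (-3)**2))**2 + sqrt(22749 + 9/16) = (13 + (-6 + 9))**2 + sqrt(363993/16) = (13 + 3)**2 + sqrt(363993)/4 = 16**2 + sqrt(363993)/4 = 256 + sqrt(363993)/4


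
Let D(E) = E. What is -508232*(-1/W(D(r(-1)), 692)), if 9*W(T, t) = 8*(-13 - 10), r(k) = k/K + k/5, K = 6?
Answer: -571761/23 ≈ -24859.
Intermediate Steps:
r(k) = 11*k/30 (r(k) = k/6 + k/5 = 11*k/30)
W(T, t) = -184/9 (W(T, t) = (8*(-13 - 10))/9 = (8*(-23))/9 = (⅑)*(-184) = -184/9)
-508232*(-1/W(D(r(-1)), 692)) = -508232/((-1*(-184/9))) = -508232/184/9 = -508232*9/184 = -571761/23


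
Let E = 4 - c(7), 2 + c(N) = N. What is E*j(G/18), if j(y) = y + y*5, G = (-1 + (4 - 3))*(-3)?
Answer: 0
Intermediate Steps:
G = 0 (G = (-1 + 1)*(-3) = 0*(-3) = 0)
c(N) = -2 + N
E = -1 (E = 4 - (-2 + 7) = 4 - 1*5 = 4 - 5 = -1)
j(y) = 6*y (j(y) = y + 5*y = 6*y)
E*j(G/18) = -6*0/18 = -6*0*(1/18) = -6*0 = -1*0 = 0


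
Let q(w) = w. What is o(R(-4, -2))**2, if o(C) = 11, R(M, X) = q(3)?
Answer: 121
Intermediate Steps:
R(M, X) = 3
o(R(-4, -2))**2 = 11**2 = 121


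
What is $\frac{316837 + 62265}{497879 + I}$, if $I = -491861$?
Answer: $\frac{189551}{3009} \approx 62.995$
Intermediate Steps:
$\frac{316837 + 62265}{497879 + I} = \frac{316837 + 62265}{497879 - 491861} = \frac{379102}{6018} = 379102 \cdot \frac{1}{6018} = \frac{189551}{3009}$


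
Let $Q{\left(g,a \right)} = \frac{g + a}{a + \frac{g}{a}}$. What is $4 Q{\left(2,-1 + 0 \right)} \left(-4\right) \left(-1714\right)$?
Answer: $- \frac{27424}{3} \approx -9141.3$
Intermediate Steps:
$Q{\left(g,a \right)} = \frac{a + g}{a + \frac{g}{a}}$
$4 Q{\left(2,-1 + 0 \right)} \left(-4\right) \left(-1714\right) = 4 \frac{\left(-1 + 0\right) \left(\left(-1 + 0\right) + 2\right)}{2 + \left(-1 + 0\right)^{2}} \left(-4\right) \left(-1714\right) = 4 \left(- \frac{-1 + 2}{2 + \left(-1\right)^{2}}\right) \left(-4\right) \left(-1714\right) = 4 \left(\left(-1\right) \frac{1}{2 + 1} \cdot 1\right) \left(-4\right) \left(-1714\right) = 4 \left(\left(-1\right) \frac{1}{3} \cdot 1\right) \left(-4\right) \left(-1714\right) = 4 \left(- \frac{1}{3}\right) \left(-4\right) \left(-1714\right) = \left(- \frac{4}{3}\right) \left(-4\right) \left(-1714\right) = \frac{16}{3} \left(-1714\right) = - \frac{27424}{3}$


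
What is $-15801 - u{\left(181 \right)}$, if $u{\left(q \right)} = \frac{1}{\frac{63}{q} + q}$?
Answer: $- \frac{518652205}{32824} \approx -15801.0$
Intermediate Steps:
$u{\left(q \right)} = \frac{1}{q + \frac{63}{q}}$
$-15801 - u{\left(181 \right)} = -15801 - \frac{181}{63 + 181^{2}} = -15801 - \frac{181}{63 + 32761} = -15801 - \frac{181}{32824} = - \frac{518652205}{32824}$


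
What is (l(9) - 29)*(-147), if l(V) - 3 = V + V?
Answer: 1176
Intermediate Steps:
l(V) = 3 + 2*V (l(V) = 3 + (V + V) = 3 + 2*V)
(l(9) - 29)*(-147) = ((3 + 2*9) - 29)*(-147) = ((3 + 18) - 29)*(-147) = (21 - 29)*(-147) = -8*(-147) = 1176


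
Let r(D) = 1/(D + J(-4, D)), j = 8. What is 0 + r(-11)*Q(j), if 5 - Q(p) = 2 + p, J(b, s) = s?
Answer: 5/22 ≈ 0.22727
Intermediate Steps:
r(D) = 1/(2*D) (r(D) = 1/(D + D) = 1/(2*D))
Q(p) = 3 - p (Q(p) = 5 - (2 + p) = 5 + (-2 - p) = 3 - p)
0 + r(-11)*Q(j) = 0 + ((½)/(-11))*(3 - 1*8) = 0 + ((½)*(-1/11))*(3 - 8) = 0 - 1/22*(-5) = 0 + 5/22 = 5/22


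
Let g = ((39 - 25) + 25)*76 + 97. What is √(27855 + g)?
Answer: 2*√7729 ≈ 175.83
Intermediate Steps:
g = 3061 (g = (14 + 25)*76 + 97 = 39*76 + 97 = 2964 + 97 = 3061)
√(27855 + g) = √(27855 + 3061) = √30916 = 2*√7729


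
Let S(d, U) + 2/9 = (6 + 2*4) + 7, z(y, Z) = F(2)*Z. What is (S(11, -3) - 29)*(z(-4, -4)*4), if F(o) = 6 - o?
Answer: 4736/9 ≈ 526.22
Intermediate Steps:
z(y, Z) = 4*Z (z(y, Z) = (6 - 1*2)*Z = (6 - 2)*Z = 4*Z)
S(d, U) = 187/9 (S(d, U) = -2/9 + ((6 + 2*4) + 7) = -2/9 + ((6 + 8) + 7) = -2/9 + (14 + 7) = -2/9 + 21 = 187/9)
(S(11, -3) - 29)*(z(-4, -4)*4) = (187/9 - 29)*((4*(-4))*4) = -(-1184)*4/9 = -74/9*(-64) = 4736/9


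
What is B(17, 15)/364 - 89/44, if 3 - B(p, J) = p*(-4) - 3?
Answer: -7285/4004 ≈ -1.8194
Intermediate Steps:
B(p, J) = 6 + 4*p (B(p, J) = 3 - (p*(-4) - 3) = 3 - (-4*p - 3) = 3 - (-3 - 4*p) = 3 + (3 + 4*p) = 6 + 4*p)
B(17, 15)/364 - 89/44 = (6 + 4*17)/364 - 89/44 = (6 + 68)*(1/364) - 89*1/44 = 74*(1/364) - 89/44 = 37/182 - 89/44 = -7285/4004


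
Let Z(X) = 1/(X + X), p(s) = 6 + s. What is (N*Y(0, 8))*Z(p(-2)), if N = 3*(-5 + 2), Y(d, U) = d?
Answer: 0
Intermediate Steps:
Z(X) = 1/(2*X)
N = -9 (N = 3*(-3) = -9)
(N*Y(0, 8))*Z(p(-2)) = (-9*0)*(1/(2*(6 - 2))) = 0*((1/2)/4) = 0*((1/2)*(1/4)) = 0*(1/8) = 0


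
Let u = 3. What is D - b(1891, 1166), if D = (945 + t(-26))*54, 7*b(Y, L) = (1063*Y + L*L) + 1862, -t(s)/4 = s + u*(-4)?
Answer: -2956885/7 ≈ -4.2241e+5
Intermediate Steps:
t(s) = 48 - 4*s (t(s) = -4*(s + 3*(-4)) = -4*(s - 12) = -4*(-12 + s) = 48 - 4*s)
b(Y, L) = 266 + L**2/7 + 1063*Y/7 (b(Y, L) = ((1063*Y + L*L) + 1862)/7 = ((1063*Y + L**2) + 1862)/7 = ((L**2 + 1063*Y) + 1862)/7 = (1862 + L**2 + 1063*Y)/7 = 266 + L**2/7 + 1063*Y/7)
D = 59238 (D = (945 + (48 - 4*(-26)))*54 = (945 + (48 + 104))*54 = (945 + 152)*54 = 1097*54 = 59238)
D - b(1891, 1166) = 59238 - (266 + (1/7)*1166**2 + (1063/7)*1891) = 59238 - (266 + (1/7)*1359556 + 2010133/7) = 59238 - (266 + 1359556/7 + 2010133/7) = 59238 - 1*3371551/7 = 59238 - 3371551/7 = -2956885/7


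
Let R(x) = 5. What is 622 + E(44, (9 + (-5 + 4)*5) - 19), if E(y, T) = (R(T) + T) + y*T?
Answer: -48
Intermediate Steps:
E(y, T) = 5 + T + T*y (E(y, T) = (5 + T) + y*T = (5 + T) + T*y = 5 + T + T*y)
622 + E(44, (9 + (-5 + 4)*5) - 19) = 622 + (5 + ((9 + (-5 + 4)*5) - 19) + ((9 + (-5 + 4)*5) - 19)*44) = 622 + (5 + ((9 - 1*5) - 19) + ((9 - 1*5) - 19)*44) = 622 + (5 + ((9 - 5) - 19) + ((9 - 5) - 19)*44) = 622 + (5 + (4 - 19) + (4 - 19)*44) = 622 + (5 - 15 - 15*44) = 622 + (5 - 15 - 660) = 622 - 670 = -48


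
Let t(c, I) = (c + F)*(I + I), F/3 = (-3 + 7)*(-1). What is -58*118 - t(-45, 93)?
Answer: 3758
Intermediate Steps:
F = -12 (F = 3*((-3 + 7)*(-1)) = 3*(4*(-1)) = 3*(-4) = -12)
t(c, I) = 2*I*(-12 + c) (t(c, I) = (c - 12)*(I + I) = (-12 + c)*(2*I) = 2*I*(-12 + c))
-58*118 - t(-45, 93) = -58*118 - 2*93*(-12 - 45) = -6844 - 2*93*(-57) = -6844 - 1*(-10602) = -6844 + 10602 = 3758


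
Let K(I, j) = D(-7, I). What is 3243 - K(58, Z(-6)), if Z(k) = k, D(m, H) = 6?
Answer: 3237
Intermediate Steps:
K(I, j) = 6
3243 - K(58, Z(-6)) = 3243 - 1*6 = 3243 - 6 = 3237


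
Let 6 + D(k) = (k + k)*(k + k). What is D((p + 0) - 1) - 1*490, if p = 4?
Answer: -460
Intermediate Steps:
D(k) = -6 + 4*k² (D(k) = -6 + (k + k)*(k + k) = -6 + (2*k)*(2*k) = -6 + 4*k²)
D((p + 0) - 1) - 1*490 = (-6 + 4*((4 + 0) - 1)²) - 1*490 = (-6 + 4*(4 - 1)²) - 490 = (-6 + 4*3²) - 490 = (-6 + 4*9) - 490 = (-6 + 36) - 490 = 30 - 490 = -460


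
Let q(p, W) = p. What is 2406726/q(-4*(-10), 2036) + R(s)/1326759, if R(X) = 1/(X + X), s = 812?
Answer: 648208512349907/10773283080 ≈ 60168.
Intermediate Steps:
R(X) = 1/(2*X)
2406726/q(-4*(-10), 2036) + R(s)/1326759 = 2406726/((-4*(-10))) + ((½)/812)/1326759 = 2406726/40 + ((½)*(1/812))*(1/1326759) = 2406726*(1/40) + (1/1624)*(1/1326759) = 1203363/20 + 1/2154656616 = 648208512349907/10773283080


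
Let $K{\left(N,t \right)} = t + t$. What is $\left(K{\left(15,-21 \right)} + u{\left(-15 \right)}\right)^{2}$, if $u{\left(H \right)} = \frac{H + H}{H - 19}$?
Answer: $\frac{488601}{289} \approx 1690.7$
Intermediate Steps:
$K{\left(N,t \right)} = 2 t$
$u{\left(H \right)} = \frac{2 H}{-19 + H}$
$\left(K{\left(15,-21 \right)} + u{\left(-15 \right)}\right)^{2} = \left(2 \left(-21\right) + 2 \left(-15\right) \frac{1}{-19 - 15}\right)^{2} = \left(-42 + 2 \left(-15\right) \frac{1}{-34}\right)^{2} = \left(-42 + 2 \left(-15\right) \left(- \frac{1}{34}\right)\right)^{2} = \left(-42 + \frac{15}{17}\right)^{2} = \left(- \frac{699}{17}\right)^{2} = \frac{488601}{289}$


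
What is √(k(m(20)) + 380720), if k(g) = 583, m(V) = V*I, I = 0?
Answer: 3*√42367 ≈ 617.50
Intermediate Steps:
m(V) = 0 (m(V) = V*0 = 0)
√(k(m(20)) + 380720) = √(583 + 380720) = √381303 = 3*√42367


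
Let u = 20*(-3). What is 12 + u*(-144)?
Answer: 8652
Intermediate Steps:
u = -60
12 + u*(-144) = 12 - 60*(-144) = 12 + 8640 = 8652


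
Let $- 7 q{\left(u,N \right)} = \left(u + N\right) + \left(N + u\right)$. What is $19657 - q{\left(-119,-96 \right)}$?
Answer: $\frac{137169}{7} \approx 19596.0$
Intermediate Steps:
$q{\left(u,N \right)} = - \frac{2 N}{7} - \frac{2 u}{7}$ ($q{\left(u,N \right)} = - \frac{\left(u + N\right) + \left(N + u\right)}{7} = - \frac{\left(N + u\right) + \left(N + u\right)}{7} = - \frac{2 N + 2 u}{7} = - \frac{2 N}{7} - \frac{2 u}{7}$)
$19657 - q{\left(-119,-96 \right)} = 19657 - \left(\left(- \frac{2}{7}\right) \left(-96\right) - -34\right) = 19657 - \left(\frac{192}{7} + 34\right) = 19657 - \frac{430}{7} = \frac{137169}{7}$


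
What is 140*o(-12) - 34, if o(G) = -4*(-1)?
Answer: 526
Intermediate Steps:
o(G) = 4
140*o(-12) - 34 = 140*4 - 34 = 560 - 34 = 526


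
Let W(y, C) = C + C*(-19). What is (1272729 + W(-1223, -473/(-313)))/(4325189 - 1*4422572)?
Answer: -132785221/10160293 ≈ -13.069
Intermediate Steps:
W(y, C) = -18*C (W(y, C) = C - 19*C = -18*C)
(1272729 + W(-1223, -473/(-313)))/(4325189 - 1*4422572) = (1272729 - (-8514)/(-313))/(4325189 - 1*4422572) = (1272729 - (-8514)*(-1)/313)/(4325189 - 4422572) = (1272729 - 18*473/313)/(-97383) = (1272729 - 8514/313)*(-1/97383) = (398355663/313)*(-1/97383) = -132785221/10160293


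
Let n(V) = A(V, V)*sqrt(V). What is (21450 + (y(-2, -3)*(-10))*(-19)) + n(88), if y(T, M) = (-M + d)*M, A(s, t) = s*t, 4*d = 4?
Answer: 19170 + 15488*sqrt(22) ≈ 91815.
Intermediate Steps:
d = 1 (d = (1/4)*4 = 1)
y(T, M) = M*(1 - M) (y(T, M) = (-M + 1)*M = (1 - M)*M = M*(1 - M))
n(V) = V**(5/2) (n(V) = (V*V)*sqrt(V) = V**2*sqrt(V) = V**(5/2))
(21450 + (y(-2, -3)*(-10))*(-19)) + n(88) = (21450 + (-3*(1 - 1*(-3))*(-10))*(-19)) + 88**(5/2) = (21450 + (-3*(1 + 3)*(-10))*(-19)) + 15488*sqrt(22) = (21450 + (-3*4*(-10))*(-19)) + 15488*sqrt(22) = (21450 - 12*(-10)*(-19)) + 15488*sqrt(22) = (21450 + 120*(-19)) + 15488*sqrt(22) = (21450 - 2280) + 15488*sqrt(22) = 19170 + 15488*sqrt(22)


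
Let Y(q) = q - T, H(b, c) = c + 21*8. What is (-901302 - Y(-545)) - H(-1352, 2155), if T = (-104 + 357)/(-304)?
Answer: -274536573/304 ≈ -9.0308e+5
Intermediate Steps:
H(b, c) = 168 + c (H(b, c) = c + 168 = 168 + c)
T = -253/304 (T = 253*(-1/304) = -253/304 ≈ -0.83224)
Y(q) = 253/304 + q (Y(q) = q - 1*(-253/304) = q + 253/304 = 253/304 + q)
(-901302 - Y(-545)) - H(-1352, 2155) = (-901302 - (253/304 - 545)) - (168 + 2155) = (-901302 - 1*(-165427/304)) - 1*2323 = (-901302 + 165427/304) - 2323 = -273830381/304 - 2323 = -274536573/304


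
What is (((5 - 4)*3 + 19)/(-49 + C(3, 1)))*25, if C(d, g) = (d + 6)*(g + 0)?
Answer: -55/4 ≈ -13.750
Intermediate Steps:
C(d, g) = g*(6 + d) (C(d, g) = (6 + d)*g = g*(6 + d))
(((5 - 4)*3 + 19)/(-49 + C(3, 1)))*25 = (((5 - 4)*3 + 19)/(-49 + 1*(6 + 3)))*25 = ((1*3 + 19)/(-49 + 1*9))*25 = ((3 + 19)/(-49 + 9))*25 = (22/(-40))*25 = (22*(-1/40))*25 = -11/20*25 = -55/4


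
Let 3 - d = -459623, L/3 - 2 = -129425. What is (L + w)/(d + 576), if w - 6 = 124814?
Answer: -263449/460202 ≈ -0.57246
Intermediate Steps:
w = 124820 (w = 6 + 124814 = 124820)
L = -388269 (L = 6 + 3*(-129425) = 6 - 388275 = -388269)
d = 459626 (d = 3 - 1*(-459623) = 3 + 459623 = 459626)
(L + w)/(d + 576) = (-388269 + 124820)/(459626 + 576) = -263449/460202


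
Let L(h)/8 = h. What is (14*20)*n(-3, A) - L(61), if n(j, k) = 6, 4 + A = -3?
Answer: 1192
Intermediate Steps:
A = -7 (A = -4 - 3 = -7)
L(h) = 8*h
(14*20)*n(-3, A) - L(61) = (14*20)*6 - 8*61 = 280*6 - 1*488 = 1680 - 488 = 1192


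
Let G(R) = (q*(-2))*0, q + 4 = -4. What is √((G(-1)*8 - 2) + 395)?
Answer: √393 ≈ 19.824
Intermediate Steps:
q = -8 (q = -4 - 4 = -8)
G(R) = 0 (G(R) = -8*(-2)*0 = 16*0 = 0)
√((G(-1)*8 - 2) + 395) = √((0*8 - 2) + 395) = √((0 - 2) + 395) = √(-2 + 395) = √393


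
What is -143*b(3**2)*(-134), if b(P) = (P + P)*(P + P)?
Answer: 6208488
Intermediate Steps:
b(P) = 4*P**2 (b(P) = (2*P)*(2*P) = 4*P**2)
-143*b(3**2)*(-134) = -572*(3**2)**2*(-134) = -572*9**2*(-134) = -572*81*(-134) = -143*324*(-134) = -46332*(-134) = 6208488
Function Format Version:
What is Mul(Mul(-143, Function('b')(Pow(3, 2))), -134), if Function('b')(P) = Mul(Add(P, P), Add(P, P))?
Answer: 6208488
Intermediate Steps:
Function('b')(P) = Mul(4, Pow(P, 2)) (Function('b')(P) = Mul(Mul(2, P), Mul(2, P)) = Mul(4, Pow(P, 2)))
Mul(Mul(-143, Function('b')(Pow(3, 2))), -134) = Mul(Mul(-143, Mul(4, Pow(Pow(3, 2), 2))), -134) = Mul(Mul(-143, Mul(4, Pow(9, 2))), -134) = Mul(Mul(-143, Mul(4, 81)), -134) = Mul(Mul(-143, 324), -134) = Mul(-46332, -134) = 6208488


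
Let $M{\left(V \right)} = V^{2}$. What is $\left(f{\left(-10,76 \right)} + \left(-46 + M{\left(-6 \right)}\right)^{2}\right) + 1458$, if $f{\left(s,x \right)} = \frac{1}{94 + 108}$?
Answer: $\frac{314717}{202} \approx 1558.0$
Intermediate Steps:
$f{\left(s,x \right)} = \frac{1}{202}$
$\left(f{\left(-10,76 \right)} + \left(-46 + M{\left(-6 \right)}\right)^{2}\right) + 1458 = \left(\frac{1}{202} + \left(-46 + \left(-6\right)^{2}\right)^{2}\right) + 1458 = \left(\frac{1}{202} + \left(-46 + 36\right)^{2}\right) + 1458 = \left(\frac{1}{202} + \left(-10\right)^{2}\right) + 1458 = \left(\frac{1}{202} + 100\right) + 1458 = \frac{20201}{202} + 1458 = \frac{314717}{202}$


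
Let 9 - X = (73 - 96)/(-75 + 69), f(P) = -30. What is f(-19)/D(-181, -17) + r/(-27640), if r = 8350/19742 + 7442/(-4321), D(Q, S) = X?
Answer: -212203452729183/36546446072440 ≈ -5.8064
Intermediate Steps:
X = 31/6 (X = 9 - (73 - 96)/(-75 + 69) = 9 - (-23)/(-6) = 9 - (-23)*(-1)/6 = 9 - 1*23/6 = 9 - 23/6 = 31/6 ≈ 5.1667)
D(Q, S) = 31/6
r = -55419807/42652591 (r = 8350*(1/19742) + 7442*(-1/4321) = 4175/9871 - 7442/4321 = -55419807/42652591 ≈ -1.2993)
f(-19)/D(-181, -17) + r/(-27640) = -30/31/6 - 55419807/42652591/(-27640) = -30*6/31 - 55419807/42652591*(-1/27640) = -180/31 + 55419807/1178917615240 = -212203452729183/36546446072440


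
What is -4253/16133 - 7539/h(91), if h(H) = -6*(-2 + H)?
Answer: 39785195/2871674 ≈ 13.854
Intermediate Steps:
h(H) = 12 - 6*H
-4253/16133 - 7539/h(91) = -4253/16133 - 7539/(12 - 6*91) = -4253*1/16133 - 7539/(12 - 546) = -4253/16133 - 7539/(-534) = -4253/16133 - 7539*(-1/534) = -4253/16133 + 2513/178 = 39785195/2871674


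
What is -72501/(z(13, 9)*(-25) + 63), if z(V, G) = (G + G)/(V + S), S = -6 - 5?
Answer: 24167/54 ≈ 447.54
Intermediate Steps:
S = -11
z(V, G) = 2*G/(-11 + V) (z(V, G) = (G + G)/(V - 11) = (2*G)/(-11 + V) = 2*G/(-11 + V))
-72501/(z(13, 9)*(-25) + 63) = -72501/((2*9/(-11 + 13))*(-25) + 63) = -72501/((2*9/2)*(-25) + 63) = -72501/((2*9*(½))*(-25) + 63) = -72501/(9*(-25) + 63) = -72501/(-225 + 63) = -72501/(-162) = -72501*(-1/162) = 24167/54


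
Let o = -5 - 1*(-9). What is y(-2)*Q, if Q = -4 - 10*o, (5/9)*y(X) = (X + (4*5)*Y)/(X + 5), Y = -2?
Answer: 5544/5 ≈ 1108.8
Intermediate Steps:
o = 4 (o = -5 + 9 = 4)
y(X) = 9*(-40 + X)/(5*(5 + X)) (y(X) = 9*((X + (4*5)*(-2))/(X + 5))/5 = 9*((X + 20*(-2))/(5 + X))/5 = 9*((X - 40)/(5 + X))/5 = 9*((-40 + X)/(5 + X))/5 = 9*(-40 + X)/(5*(5 + X)))
Q = -44 (Q = -4 - 10*4 = -4 - 40 = -44)
y(-2)*Q = (9*(-40 - 2)/(5*(5 - 2)))*(-44) = ((9/5)*(-42)/3)*(-44) = ((9/5)*(1/3)*(-42))*(-44) = -126/5*(-44) = 5544/5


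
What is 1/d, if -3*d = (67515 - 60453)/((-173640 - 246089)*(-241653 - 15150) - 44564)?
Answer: -107787621823/2354 ≈ -4.5789e+7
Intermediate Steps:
d = -2354/107787621823 (d = -(67515 - 60453)/(3*((-173640 - 246089)*(-241653 - 15150) - 44564)) = -2354/(-419729*(-256803) - 44564) = -2354/(107787666387 - 44564) = -2354/107787621823 ≈ -2.1839e-8)
1/d = 1/(-2354/107787621823) = -107787621823/2354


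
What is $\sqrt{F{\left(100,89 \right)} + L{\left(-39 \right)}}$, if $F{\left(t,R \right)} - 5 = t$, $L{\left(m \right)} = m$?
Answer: $\sqrt{66} \approx 8.124$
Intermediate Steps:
$F{\left(t,R \right)} = 5 + t$
$\sqrt{F{\left(100,89 \right)} + L{\left(-39 \right)}} = \sqrt{\left(5 + 100\right) - 39} = \sqrt{105 - 39} = \sqrt{66}$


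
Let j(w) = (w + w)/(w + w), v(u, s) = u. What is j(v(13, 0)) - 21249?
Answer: -21248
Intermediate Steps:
j(w) = 1 (j(w) = (2*w)/((2*w)) = (2*w)*(1/(2*w)) = 1)
j(v(13, 0)) - 21249 = 1 - 21249 = -21248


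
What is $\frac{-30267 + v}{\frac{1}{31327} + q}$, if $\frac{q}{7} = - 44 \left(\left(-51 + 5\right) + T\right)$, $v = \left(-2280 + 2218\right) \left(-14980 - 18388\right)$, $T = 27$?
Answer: $\frac{63861624523}{183325605} \approx 348.35$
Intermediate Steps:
$v = 2068816$ ($v = \left(-62\right) \left(-33368\right) = 2068816$)
$q = 5852$ ($q = 7 \left(- 44 \left(\left(-51 + 5\right) + 27\right)\right) = 7 \left(- 44 \left(-46 + 27\right)\right) = 7 \left(\left(-44\right) \left(-19\right)\right) = 7 \cdot 836 = 5852$)
$\frac{-30267 + v}{\frac{1}{31327} + q} = \frac{-30267 + 2068816}{\frac{1}{31327} + 5852} = \frac{2038549}{\frac{1}{31327} + 5852} = \frac{2038549}{\frac{183325605}{31327}} = 2038549 \cdot \frac{31327}{183325605} = \frac{63861624523}{183325605}$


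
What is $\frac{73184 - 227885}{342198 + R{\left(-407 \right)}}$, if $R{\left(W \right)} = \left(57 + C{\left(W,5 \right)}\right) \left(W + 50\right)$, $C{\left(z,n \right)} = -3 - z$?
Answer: $- \frac{51567}{59207} \approx -0.87096$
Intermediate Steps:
$R{\left(W \right)} = \left(50 + W\right) \left(54 - W\right)$ ($R{\left(W \right)} = \left(57 - \left(3 + W\right)\right) \left(W + 50\right) = \left(54 - W\right) \left(50 + W\right) = \left(50 + W\right) \left(54 - W\right)$)
$\frac{73184 - 227885}{342198 + R{\left(-407 \right)}} = \frac{73184 - 227885}{342198 + \left(2700 - \left(-407\right)^{2} + 4 \left(-407\right)\right)} = \frac{73184 - 227885}{342198 - 164577} = - \frac{154701}{342198 - 164577} = - \frac{154701}{177621} = \left(-154701\right) \frac{1}{177621} = - \frac{51567}{59207}$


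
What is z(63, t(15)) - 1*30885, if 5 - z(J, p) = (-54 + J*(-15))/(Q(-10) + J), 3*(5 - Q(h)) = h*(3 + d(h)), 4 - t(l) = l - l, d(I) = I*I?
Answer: -38102923/1234 ≈ -30878.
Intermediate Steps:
d(I) = I**2
t(l) = 4 (t(l) = 4 - (l - l) = 4 - 1*0 = 4 + 0 = 4)
Q(h) = 5 - h*(3 + h**2)/3
z(J, p) = 5 - (-54 - 15*J)/(1045/3 + J) (z(J, p) = 5 - (-54 + J*(-15))/((5 - 1*(-10) - 1/3*(-10)**3) + J) = 5 - (-54 - 15*J)/((5 + 10 - 1/3*(-1000)) + J) = 5 - (-54 - 15*J)/((5 + 10 + 1000/3) + J) = 5 - (-54 - 15*J)/(1045/3 + J))
z(63, t(15)) - 1*30885 = (5387 + 60*63)/(1045 + 3*63) - 1*30885 = (5387 + 3780)/(1045 + 189) - 30885 = 9167/1234 - 30885 = -38102923/1234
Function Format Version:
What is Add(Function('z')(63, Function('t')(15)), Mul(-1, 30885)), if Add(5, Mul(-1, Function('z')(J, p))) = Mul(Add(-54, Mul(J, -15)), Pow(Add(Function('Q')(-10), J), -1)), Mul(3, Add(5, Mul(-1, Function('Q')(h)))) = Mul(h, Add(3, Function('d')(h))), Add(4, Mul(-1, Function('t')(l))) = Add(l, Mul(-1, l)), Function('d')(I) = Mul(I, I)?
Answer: Rational(-38102923, 1234) ≈ -30878.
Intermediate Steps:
Function('d')(I) = Pow(I, 2)
Function('t')(l) = 4 (Function('t')(l) = Add(4, Mul(-1, Add(l, Mul(-1, l)))) = Add(4, Mul(-1, 0)) = Add(4, 0) = 4)
Function('Q')(h) = Add(5, Mul(Rational(-1, 3), h, Add(3, Pow(h, 2)))) (Function('Q')(h) = Add(5, Mul(Rational(-1, 3), Mul(h, Add(3, Pow(h, 2))))) = Add(5, Mul(Rational(-1, 3), h, Add(3, Pow(h, 2)))))
Function('z')(J, p) = Add(5, Mul(-1, Pow(Add(Rational(1045, 3), J), -1), Add(-54, Mul(-15, J)))) (Function('z')(J, p) = Add(5, Mul(-1, Mul(Add(-54, Mul(J, -15)), Pow(Add(Add(5, Mul(-1, -10), Mul(Rational(-1, 3), Pow(-10, 3))), J), -1)))) = Add(5, Mul(-1, Mul(Add(-54, Mul(-15, J)), Pow(Add(Add(5, 10, Mul(Rational(-1, 3), -1000)), J), -1)))) = Add(5, Mul(-1, Mul(Add(-54, Mul(-15, J)), Pow(Add(Add(5, 10, Rational(1000, 3)), J), -1)))) = Add(5, Mul(-1, Mul(Add(-54, Mul(-15, J)), Pow(Add(Rational(1045, 3), J), -1)))) = Add(5, Mul(-1, Mul(Pow(Add(Rational(1045, 3), J), -1), Add(-54, Mul(-15, J))))) = Add(5, Mul(-1, Pow(Add(Rational(1045, 3), J), -1), Add(-54, Mul(-15, J)))))
Add(Function('z')(63, Function('t')(15)), Mul(-1, 30885)) = Add(Mul(Pow(Add(1045, Mul(3, 63)), -1), Add(5387, Mul(60, 63))), Mul(-1, 30885)) = Add(Mul(Pow(Add(1045, 189), -1), Add(5387, 3780)), -30885) = Add(Mul(Pow(1234, -1), 9167), -30885) = Add(Mul(Rational(1, 1234), 9167), -30885) = Add(Rational(9167, 1234), -30885) = Rational(-38102923, 1234)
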